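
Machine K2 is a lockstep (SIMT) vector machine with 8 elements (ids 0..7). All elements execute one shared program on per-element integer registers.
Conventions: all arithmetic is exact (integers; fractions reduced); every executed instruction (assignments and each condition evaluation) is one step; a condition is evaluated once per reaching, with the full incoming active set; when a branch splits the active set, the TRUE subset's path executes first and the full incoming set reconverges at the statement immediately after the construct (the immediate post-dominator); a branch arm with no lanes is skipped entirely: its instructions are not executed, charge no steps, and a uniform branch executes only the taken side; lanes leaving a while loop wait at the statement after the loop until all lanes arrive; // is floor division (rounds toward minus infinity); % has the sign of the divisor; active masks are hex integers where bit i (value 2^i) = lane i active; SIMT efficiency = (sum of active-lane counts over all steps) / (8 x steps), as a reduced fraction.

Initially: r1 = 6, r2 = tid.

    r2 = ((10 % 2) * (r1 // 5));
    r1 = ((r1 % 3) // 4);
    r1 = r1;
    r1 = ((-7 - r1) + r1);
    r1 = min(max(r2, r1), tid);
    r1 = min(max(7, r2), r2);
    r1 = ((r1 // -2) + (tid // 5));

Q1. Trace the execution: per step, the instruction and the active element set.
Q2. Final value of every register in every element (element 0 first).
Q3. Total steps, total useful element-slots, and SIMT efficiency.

step 0: r2 <- ((10 % 2) * (r1 // 5)) 0xff
step 1: r1 <- ((r1 % 3) // 4)        0xff
step 2: r1 <- r1                     0xff
step 3: r1 <- ((-7 - r1) + r1)       0xff
step 4: r1 <- min(max(r2, r1), tid)  0xff
step 5: r1 <- min(max(7, r2), r2)    0xff
step 6: r1 <- ((r1 // -2) + (tid // 5)) 0xff

Answer: 7 steps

r1: 0,0,0,0,0,1,1,1
r2: 0,0,0,0,0,0,0,0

steps = 7; useful = 56; efficiency = 56/56 = 1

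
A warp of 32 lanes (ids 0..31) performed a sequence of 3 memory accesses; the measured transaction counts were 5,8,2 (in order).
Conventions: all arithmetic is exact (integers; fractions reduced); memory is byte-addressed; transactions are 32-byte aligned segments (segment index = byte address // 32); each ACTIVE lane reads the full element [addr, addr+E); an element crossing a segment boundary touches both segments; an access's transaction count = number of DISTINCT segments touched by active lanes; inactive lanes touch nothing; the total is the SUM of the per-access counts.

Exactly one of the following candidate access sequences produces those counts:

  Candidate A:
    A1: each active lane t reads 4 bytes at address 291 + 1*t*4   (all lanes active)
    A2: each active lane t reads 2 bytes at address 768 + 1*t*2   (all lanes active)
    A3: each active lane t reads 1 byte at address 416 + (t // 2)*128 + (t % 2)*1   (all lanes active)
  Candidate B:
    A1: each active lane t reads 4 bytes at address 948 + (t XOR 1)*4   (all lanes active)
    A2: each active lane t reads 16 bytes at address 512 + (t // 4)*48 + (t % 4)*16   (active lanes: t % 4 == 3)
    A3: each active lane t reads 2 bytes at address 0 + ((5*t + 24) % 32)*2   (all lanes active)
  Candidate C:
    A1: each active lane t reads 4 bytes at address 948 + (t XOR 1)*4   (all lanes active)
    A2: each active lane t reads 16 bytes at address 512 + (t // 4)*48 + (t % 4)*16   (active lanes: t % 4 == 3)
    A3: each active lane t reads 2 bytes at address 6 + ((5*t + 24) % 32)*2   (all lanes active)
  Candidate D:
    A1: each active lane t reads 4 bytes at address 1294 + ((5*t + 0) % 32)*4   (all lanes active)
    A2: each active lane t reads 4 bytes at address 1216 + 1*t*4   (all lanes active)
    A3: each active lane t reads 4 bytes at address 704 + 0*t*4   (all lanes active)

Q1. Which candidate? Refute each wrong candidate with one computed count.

A: A2 gives 2 transactions, not 8
C: A3 gives 3 transactions, not 2
D: A2 gives 4 transactions, not 8
B: all counts match (5,8,2)

Answer: B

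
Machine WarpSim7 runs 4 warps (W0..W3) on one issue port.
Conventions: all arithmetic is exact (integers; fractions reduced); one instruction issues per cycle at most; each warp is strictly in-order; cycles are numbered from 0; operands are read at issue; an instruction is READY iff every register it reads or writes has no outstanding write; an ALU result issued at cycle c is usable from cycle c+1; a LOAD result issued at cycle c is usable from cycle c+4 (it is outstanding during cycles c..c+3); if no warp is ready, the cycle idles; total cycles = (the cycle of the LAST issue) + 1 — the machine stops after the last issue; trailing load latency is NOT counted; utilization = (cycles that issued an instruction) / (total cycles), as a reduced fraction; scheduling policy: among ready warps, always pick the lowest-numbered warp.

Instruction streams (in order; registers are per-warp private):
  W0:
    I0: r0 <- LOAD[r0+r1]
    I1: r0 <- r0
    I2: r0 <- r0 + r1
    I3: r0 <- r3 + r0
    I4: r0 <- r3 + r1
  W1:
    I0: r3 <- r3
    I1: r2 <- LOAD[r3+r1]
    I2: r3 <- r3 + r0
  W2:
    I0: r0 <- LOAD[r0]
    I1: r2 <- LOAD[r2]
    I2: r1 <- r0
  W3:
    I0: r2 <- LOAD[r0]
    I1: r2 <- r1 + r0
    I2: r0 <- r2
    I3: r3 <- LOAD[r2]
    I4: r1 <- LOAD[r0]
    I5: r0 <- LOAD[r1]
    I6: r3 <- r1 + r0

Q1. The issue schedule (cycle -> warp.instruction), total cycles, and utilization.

cycle 0: W0.I0
cycle 1: W1.I0
cycle 2: W1.I1
cycle 3: W1.I2
cycle 4: W0.I1
cycle 5: W0.I2
cycle 6: W0.I3
cycle 7: W0.I4
cycle 8: W2.I0
cycle 9: W2.I1
cycle 10: W3.I0
cycle 11: idle
cycle 12: W2.I2
cycle 13: idle
cycle 14: W3.I1
cycle 15: W3.I2
cycle 16: W3.I3
cycle 17: W3.I4
cycle 18: idle
cycle 19: idle
cycle 20: idle
cycle 21: W3.I5
cycle 22: idle
cycle 23: idle
cycle 24: idle
cycle 25: W3.I6

Answer: 26 cycles, utilization 9/13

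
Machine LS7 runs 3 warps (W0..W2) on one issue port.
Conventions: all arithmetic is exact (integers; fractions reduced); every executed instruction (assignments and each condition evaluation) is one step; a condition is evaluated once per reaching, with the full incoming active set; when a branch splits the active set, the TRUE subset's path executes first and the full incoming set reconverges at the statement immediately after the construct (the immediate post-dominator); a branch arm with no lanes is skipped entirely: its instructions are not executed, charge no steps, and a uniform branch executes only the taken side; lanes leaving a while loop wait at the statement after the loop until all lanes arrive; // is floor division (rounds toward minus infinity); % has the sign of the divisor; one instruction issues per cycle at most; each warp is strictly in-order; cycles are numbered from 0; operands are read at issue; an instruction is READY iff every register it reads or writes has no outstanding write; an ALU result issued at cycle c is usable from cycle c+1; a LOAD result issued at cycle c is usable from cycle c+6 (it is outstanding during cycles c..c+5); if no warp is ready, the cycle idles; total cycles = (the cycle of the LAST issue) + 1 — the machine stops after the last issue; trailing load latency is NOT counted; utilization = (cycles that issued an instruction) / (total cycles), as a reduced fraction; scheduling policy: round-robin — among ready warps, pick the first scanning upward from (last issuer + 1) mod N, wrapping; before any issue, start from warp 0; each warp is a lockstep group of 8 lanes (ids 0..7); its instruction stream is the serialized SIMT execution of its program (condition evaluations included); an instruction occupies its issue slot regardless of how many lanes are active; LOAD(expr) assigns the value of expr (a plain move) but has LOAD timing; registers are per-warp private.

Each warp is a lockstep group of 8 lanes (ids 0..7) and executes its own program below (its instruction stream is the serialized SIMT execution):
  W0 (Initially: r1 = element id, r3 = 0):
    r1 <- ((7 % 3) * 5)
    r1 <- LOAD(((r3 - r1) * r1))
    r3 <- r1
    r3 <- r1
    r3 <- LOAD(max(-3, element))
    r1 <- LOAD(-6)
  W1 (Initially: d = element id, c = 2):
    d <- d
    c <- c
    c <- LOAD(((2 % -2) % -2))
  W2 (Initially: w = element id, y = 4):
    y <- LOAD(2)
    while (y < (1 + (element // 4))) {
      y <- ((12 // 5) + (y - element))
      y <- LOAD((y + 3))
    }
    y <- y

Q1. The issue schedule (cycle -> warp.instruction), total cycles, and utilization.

cycle 0: W0.I0
cycle 1: W1.I0
cycle 2: W2.I0
cycle 3: W0.I1
cycle 4: W1.I1
cycle 5: W1.I2
cycle 6: idle
cycle 7: idle
cycle 8: W2.I1
cycle 9: W0.I2
cycle 10: W2.I2
cycle 11: W0.I3
cycle 12: W0.I4
cycle 13: W0.I5

Answer: 14 cycles, utilization 6/7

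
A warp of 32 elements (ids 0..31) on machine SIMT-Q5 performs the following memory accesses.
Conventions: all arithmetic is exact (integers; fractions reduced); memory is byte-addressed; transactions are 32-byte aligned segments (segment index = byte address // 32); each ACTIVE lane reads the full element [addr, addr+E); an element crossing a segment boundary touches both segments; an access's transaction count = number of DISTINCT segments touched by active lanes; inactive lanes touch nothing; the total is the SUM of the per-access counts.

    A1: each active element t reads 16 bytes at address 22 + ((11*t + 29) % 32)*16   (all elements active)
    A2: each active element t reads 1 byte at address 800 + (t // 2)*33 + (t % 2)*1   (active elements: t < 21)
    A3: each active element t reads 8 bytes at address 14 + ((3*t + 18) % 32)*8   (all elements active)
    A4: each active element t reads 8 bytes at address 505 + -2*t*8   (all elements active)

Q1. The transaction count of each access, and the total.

A1: 17 transactions
A2: 11 transactions
A3: 9 transactions
A4: 17 transactions

Answer: 17,11,9,17; total 54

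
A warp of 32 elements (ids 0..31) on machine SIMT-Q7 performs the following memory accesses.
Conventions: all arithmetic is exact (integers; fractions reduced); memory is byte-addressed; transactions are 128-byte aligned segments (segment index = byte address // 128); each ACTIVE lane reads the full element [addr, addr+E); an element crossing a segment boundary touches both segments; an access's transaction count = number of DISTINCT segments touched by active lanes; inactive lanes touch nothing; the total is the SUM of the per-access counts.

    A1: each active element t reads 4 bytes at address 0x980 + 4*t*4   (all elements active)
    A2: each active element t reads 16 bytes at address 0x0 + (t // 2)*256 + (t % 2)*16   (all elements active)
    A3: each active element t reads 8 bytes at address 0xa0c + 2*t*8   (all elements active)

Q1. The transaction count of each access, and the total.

A1: 4 transactions
A2: 16 transactions
A3: 5 transactions

Answer: 4,16,5; total 25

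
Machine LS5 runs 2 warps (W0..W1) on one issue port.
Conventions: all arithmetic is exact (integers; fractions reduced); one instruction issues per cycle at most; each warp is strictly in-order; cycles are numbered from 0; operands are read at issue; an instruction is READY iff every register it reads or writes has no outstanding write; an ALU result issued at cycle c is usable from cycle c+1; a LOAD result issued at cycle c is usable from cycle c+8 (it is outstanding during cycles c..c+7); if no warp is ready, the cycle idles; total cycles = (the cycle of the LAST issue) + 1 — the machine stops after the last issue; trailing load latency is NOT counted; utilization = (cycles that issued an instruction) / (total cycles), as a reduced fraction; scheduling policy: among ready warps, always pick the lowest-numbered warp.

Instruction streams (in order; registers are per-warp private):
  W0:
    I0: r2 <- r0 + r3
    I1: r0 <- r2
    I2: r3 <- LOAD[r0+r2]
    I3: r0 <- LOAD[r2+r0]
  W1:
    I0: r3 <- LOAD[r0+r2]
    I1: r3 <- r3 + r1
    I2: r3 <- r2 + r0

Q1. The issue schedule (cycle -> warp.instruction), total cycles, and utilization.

cycle 0: W0.I0
cycle 1: W0.I1
cycle 2: W0.I2
cycle 3: W0.I3
cycle 4: W1.I0
cycle 5: idle
cycle 6: idle
cycle 7: idle
cycle 8: idle
cycle 9: idle
cycle 10: idle
cycle 11: idle
cycle 12: W1.I1
cycle 13: W1.I2

Answer: 14 cycles, utilization 1/2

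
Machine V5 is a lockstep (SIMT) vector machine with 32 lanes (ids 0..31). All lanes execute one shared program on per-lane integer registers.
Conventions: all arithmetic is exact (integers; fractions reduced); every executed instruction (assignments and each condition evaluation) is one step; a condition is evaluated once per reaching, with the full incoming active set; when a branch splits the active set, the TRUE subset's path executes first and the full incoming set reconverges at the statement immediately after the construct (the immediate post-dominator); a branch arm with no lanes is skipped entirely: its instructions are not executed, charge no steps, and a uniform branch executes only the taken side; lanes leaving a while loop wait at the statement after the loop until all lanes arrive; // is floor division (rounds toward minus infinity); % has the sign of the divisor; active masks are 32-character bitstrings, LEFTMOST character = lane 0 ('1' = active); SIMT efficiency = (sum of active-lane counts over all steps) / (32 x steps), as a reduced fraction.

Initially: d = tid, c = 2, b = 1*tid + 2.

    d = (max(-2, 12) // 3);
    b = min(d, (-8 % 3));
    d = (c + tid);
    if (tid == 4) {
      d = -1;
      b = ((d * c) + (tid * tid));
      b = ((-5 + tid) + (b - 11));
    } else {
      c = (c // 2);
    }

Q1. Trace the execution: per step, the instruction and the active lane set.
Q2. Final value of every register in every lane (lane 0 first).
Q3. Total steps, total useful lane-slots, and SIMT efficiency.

step 0: d <- (max(-2, 12) // 3)      11111111111111111111111111111111
step 1: b <- min(d, (-8 % 3))        11111111111111111111111111111111
step 2: d <- (c + tid)               11111111111111111111111111111111
step 3: eval (tid == 4)              11111111111111111111111111111111
step 4: d <- -1                      00001000000000000000000000000000
step 5: b <- ((d * c) + (tid * tid)) 00001000000000000000000000000000
step 6: b <- ((-5 + tid) + (b - 11)) 00001000000000000000000000000000
step 7: c <- (c // 2)                11110111111111111111111111111111

Answer: 8 steps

d: 2,3,4,5,-1,7,8,9,10,11,12,13,14,15,16,17,18,19,20,21,22,23,24,25,26,27,28,29,30,31,32,33
c: 1,1,1,1,2,1,1,1,1,1,1,1,1,1,1,1,1,1,1,1,1,1,1,1,1,1,1,1,1,1,1,1
b: 1,1,1,1,2,1,1,1,1,1,1,1,1,1,1,1,1,1,1,1,1,1,1,1,1,1,1,1,1,1,1,1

steps = 8; useful = 162; efficiency = 162/256 = 81/128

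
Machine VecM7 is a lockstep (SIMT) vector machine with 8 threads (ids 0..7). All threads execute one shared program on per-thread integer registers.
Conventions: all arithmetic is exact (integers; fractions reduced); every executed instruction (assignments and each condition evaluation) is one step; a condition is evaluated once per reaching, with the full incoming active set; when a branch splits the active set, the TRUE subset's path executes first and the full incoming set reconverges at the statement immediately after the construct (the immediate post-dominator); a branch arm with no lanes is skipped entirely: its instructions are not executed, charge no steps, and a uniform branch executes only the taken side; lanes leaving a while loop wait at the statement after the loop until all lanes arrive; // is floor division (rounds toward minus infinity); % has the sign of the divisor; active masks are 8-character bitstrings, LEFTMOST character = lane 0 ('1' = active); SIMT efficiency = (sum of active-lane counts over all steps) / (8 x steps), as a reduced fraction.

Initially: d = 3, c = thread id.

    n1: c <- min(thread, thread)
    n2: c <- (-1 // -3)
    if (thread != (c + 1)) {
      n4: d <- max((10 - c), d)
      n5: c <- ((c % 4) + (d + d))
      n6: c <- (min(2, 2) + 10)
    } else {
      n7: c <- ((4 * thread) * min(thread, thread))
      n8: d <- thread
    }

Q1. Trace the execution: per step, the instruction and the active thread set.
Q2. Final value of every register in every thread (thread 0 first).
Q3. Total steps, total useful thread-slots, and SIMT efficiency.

step 0: c <- min(thread, thread)     11111111
step 1: c <- (-1 // -3)              11111111
step 2: eval (thread != (c + 1))     11111111
step 3: d <- max((10 - c), d)        10111111
step 4: c <- ((c % 4) + (d + d))     10111111
step 5: c <- (min(2, 2) + 10)        10111111
step 6: c <- ((4 * thread) * min(thread, thread)) 01000000
step 7: d <- thread                  01000000

Answer: 8 steps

d: 10,1,10,10,10,10,10,10
c: 12,4,12,12,12,12,12,12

steps = 8; useful = 47; efficiency = 47/64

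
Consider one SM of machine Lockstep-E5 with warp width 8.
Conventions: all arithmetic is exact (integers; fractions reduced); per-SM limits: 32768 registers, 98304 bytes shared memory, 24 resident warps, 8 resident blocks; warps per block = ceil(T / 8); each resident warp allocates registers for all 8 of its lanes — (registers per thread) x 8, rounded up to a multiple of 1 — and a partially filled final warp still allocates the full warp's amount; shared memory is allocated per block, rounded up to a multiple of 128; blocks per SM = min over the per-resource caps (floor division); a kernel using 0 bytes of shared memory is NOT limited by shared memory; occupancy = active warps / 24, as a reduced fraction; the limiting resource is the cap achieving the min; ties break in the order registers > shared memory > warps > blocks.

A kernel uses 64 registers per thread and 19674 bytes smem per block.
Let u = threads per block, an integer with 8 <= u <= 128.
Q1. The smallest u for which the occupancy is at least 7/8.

Answer: u = 41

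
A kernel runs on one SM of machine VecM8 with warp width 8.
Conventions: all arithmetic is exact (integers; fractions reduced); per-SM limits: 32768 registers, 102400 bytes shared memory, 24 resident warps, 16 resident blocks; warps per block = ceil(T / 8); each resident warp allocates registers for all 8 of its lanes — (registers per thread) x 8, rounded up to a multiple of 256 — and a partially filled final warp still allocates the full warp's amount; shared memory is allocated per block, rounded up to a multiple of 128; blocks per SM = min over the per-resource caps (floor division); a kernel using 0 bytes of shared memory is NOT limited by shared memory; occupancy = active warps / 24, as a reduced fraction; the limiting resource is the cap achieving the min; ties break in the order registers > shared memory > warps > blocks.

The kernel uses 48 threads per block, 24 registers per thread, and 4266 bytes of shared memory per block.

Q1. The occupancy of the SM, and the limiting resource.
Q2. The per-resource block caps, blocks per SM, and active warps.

Answer: occupancy 1, limited by warps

registers: 21 blocks
shared memory: 23 blocks
warps: 4 blocks
blocks: 16 blocks

Answer: 4 blocks, 24 active warps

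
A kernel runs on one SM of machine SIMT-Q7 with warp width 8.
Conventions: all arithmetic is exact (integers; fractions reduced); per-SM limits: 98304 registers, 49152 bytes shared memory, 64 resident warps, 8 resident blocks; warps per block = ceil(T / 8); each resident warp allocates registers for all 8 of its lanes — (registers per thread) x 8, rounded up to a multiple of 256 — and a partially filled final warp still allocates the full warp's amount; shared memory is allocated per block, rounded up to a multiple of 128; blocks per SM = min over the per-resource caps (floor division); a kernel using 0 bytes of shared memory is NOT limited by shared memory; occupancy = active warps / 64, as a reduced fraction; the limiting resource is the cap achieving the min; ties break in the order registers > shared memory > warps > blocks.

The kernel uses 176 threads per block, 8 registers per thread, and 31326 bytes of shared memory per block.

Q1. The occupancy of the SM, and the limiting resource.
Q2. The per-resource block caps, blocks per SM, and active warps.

Answer: occupancy 11/32, limited by shared memory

registers: 17 blocks
shared memory: 1 block
warps: 2 blocks
blocks: 8 blocks

Answer: 1 block, 22 active warps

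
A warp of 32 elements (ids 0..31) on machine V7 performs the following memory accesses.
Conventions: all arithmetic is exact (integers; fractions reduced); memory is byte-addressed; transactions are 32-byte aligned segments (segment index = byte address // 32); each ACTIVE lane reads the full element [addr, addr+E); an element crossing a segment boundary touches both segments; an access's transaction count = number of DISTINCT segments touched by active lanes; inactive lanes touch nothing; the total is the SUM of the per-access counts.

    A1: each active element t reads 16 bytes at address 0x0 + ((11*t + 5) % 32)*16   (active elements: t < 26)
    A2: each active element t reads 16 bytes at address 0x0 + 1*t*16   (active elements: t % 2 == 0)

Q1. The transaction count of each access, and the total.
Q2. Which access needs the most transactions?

A1: 15 transactions
A2: 16 transactions

Answer: 15,16; total 31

Answer: A2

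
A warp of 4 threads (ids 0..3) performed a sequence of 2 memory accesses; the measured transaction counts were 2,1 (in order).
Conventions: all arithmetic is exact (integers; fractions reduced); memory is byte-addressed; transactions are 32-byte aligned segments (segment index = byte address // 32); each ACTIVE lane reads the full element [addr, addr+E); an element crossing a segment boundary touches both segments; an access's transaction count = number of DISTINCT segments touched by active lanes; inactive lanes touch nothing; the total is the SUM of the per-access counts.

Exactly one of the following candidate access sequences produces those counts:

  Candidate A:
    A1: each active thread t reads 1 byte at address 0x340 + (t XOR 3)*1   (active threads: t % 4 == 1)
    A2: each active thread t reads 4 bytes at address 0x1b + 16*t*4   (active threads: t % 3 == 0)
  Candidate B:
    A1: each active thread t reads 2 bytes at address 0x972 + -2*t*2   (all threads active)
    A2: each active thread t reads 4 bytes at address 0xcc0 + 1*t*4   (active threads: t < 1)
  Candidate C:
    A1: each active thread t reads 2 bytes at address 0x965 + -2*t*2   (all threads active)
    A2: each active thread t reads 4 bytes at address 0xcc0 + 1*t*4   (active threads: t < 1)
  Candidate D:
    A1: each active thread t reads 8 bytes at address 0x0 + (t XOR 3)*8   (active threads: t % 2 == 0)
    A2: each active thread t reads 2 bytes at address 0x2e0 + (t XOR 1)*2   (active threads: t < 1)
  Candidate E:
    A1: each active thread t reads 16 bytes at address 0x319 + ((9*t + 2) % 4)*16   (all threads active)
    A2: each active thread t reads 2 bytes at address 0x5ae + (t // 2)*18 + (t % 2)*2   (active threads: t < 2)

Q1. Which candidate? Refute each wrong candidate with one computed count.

A: A1 gives 1 transaction, not 2
B: A1 gives 1 transaction, not 2
D: A1 gives 1 transaction, not 2
E: A1 gives 3 transactions, not 2
C: all counts match (2,1)

Answer: C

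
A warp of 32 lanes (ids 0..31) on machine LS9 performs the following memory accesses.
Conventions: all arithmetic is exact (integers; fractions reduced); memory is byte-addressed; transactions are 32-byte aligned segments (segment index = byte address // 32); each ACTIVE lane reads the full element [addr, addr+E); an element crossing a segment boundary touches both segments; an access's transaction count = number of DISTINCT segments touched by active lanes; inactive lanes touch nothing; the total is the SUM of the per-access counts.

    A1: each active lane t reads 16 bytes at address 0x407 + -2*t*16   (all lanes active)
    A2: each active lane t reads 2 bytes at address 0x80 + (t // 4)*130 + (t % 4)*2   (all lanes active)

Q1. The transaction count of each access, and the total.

A1: 32 transactions
A2: 8 transactions

Answer: 32,8; total 40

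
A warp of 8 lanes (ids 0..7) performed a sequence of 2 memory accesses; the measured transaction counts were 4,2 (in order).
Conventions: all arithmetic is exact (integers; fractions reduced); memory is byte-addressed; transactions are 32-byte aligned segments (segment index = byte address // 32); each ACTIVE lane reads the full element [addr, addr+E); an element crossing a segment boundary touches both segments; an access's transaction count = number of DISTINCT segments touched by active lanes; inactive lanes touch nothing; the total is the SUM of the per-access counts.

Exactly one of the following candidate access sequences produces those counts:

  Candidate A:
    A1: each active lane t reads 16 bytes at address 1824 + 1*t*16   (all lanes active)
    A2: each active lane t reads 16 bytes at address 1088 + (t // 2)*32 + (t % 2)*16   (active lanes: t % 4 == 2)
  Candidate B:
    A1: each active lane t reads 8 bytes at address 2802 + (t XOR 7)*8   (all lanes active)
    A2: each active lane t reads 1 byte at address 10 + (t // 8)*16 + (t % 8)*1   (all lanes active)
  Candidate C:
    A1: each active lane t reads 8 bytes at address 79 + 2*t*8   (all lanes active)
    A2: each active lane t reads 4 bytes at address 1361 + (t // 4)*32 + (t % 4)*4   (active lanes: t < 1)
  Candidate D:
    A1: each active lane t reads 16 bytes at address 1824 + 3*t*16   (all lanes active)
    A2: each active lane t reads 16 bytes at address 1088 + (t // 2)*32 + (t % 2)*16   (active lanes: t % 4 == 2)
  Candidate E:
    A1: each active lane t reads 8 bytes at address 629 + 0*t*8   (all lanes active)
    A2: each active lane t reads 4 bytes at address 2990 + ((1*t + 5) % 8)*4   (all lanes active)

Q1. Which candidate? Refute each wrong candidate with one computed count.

B: A1 gives 3 transactions, not 4
C: A1 gives 5 transactions, not 4
D: A1 gives 8 transactions, not 4
E: A1 gives 1 transaction, not 4
A: all counts match (4,2)

Answer: A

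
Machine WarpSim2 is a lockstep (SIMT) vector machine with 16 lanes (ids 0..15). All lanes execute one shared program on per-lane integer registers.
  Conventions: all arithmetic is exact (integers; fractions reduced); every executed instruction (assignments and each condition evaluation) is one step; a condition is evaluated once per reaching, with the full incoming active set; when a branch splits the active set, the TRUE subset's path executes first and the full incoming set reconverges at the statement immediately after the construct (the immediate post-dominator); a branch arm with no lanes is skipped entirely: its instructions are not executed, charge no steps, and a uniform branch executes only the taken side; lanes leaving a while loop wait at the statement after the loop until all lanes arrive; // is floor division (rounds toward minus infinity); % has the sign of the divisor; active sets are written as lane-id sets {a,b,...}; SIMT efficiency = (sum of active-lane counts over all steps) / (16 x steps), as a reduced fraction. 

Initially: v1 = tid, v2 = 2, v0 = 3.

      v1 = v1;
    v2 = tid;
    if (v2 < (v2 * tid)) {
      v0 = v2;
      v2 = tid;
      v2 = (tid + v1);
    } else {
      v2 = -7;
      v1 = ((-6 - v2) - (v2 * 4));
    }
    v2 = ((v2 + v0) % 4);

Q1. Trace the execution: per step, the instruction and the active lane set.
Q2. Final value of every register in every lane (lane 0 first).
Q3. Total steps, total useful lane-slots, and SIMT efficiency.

step 0: v1 <- v1                     {0,1,2,3,4,5,6,7,8,9,10,11,12,13,14,15}
step 1: v2 <- tid                    {0,1,2,3,4,5,6,7,8,9,10,11,12,13,14,15}
step 2: eval (v2 < (v2 * tid))       {0,1,2,3,4,5,6,7,8,9,10,11,12,13,14,15}
step 3: v0 <- v2                     {2,3,4,5,6,7,8,9,10,11,12,13,14,15}
step 4: v2 <- tid                    {2,3,4,5,6,7,8,9,10,11,12,13,14,15}
step 5: v2 <- (tid + v1)             {2,3,4,5,6,7,8,9,10,11,12,13,14,15}
step 6: v2 <- -7                     {0,1}
step 7: v1 <- ((-6 - v2) - (v2 * 4)) {0,1}
step 8: v2 <- ((v2 + v0) % 4)        {0,1,2,3,4,5,6,7,8,9,10,11,12,13,14,15}

Answer: 9 steps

v1: 29,29,2,3,4,5,6,7,8,9,10,11,12,13,14,15
v2: 0,0,2,1,0,3,2,1,0,3,2,1,0,3,2,1
v0: 3,3,2,3,4,5,6,7,8,9,10,11,12,13,14,15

steps = 9; useful = 110; efficiency = 110/144 = 55/72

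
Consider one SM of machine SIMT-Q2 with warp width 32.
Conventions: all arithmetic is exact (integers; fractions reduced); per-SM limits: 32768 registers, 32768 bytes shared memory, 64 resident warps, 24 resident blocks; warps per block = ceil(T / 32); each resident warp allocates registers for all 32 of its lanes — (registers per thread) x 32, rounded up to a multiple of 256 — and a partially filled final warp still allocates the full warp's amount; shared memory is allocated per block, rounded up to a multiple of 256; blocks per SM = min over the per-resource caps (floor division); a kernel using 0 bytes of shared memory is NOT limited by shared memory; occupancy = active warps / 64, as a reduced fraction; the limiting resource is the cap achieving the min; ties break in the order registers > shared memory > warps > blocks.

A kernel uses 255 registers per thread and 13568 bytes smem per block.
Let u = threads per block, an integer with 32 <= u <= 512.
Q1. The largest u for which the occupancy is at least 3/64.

Answer: u = 128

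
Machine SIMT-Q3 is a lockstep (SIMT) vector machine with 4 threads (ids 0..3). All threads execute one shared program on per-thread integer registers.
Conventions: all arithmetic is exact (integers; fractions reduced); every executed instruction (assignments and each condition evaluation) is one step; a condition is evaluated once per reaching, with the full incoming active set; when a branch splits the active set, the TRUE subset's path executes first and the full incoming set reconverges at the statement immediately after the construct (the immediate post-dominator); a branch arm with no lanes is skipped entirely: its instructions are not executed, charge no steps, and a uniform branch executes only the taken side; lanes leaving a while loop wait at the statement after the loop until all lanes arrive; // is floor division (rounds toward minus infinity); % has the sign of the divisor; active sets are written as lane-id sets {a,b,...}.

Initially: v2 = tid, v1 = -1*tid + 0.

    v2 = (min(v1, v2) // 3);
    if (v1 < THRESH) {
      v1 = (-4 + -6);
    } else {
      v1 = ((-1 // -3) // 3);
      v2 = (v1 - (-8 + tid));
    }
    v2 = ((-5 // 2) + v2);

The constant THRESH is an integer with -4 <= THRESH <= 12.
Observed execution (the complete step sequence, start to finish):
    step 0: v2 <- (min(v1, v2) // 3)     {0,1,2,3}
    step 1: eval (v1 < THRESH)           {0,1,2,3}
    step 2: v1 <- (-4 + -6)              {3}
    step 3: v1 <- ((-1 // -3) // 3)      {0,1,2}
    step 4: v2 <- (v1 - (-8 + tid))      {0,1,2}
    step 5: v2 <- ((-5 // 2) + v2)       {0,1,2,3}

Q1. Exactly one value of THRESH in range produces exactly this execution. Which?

Answer: THRESH = -2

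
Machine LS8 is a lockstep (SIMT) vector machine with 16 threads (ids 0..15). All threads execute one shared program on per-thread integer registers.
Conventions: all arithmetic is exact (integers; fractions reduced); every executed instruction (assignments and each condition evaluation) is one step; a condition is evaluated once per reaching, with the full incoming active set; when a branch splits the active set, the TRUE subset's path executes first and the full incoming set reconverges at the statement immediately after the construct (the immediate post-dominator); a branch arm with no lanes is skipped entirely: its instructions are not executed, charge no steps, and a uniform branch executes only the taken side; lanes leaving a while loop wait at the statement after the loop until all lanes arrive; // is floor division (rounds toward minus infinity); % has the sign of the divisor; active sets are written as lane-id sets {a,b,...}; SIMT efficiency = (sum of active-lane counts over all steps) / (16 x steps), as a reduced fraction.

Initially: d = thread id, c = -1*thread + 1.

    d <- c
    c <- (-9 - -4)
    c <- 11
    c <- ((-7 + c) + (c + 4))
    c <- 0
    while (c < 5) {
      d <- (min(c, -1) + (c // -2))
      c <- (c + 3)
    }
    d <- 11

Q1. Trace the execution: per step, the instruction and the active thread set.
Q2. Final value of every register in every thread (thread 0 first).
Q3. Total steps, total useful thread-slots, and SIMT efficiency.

step 0: d <- c                       {0,1,2,3,4,5,6,7,8,9,10,11,12,13,14,15}
step 1: c <- (-9 - -4)               {0,1,2,3,4,5,6,7,8,9,10,11,12,13,14,15}
step 2: c <- 11                      {0,1,2,3,4,5,6,7,8,9,10,11,12,13,14,15}
step 3: c <- ((-7 + c) + (c + 4))    {0,1,2,3,4,5,6,7,8,9,10,11,12,13,14,15}
step 4: c <- 0                       {0,1,2,3,4,5,6,7,8,9,10,11,12,13,14,15}
step 5: eval (c < 5)                 {0,1,2,3,4,5,6,7,8,9,10,11,12,13,14,15}
step 6: d <- (min(c, -1) + (c // -2)) {0,1,2,3,4,5,6,7,8,9,10,11,12,13,14,15}
step 7: c <- (c + 3)                 {0,1,2,3,4,5,6,7,8,9,10,11,12,13,14,15}
step 8: eval (c < 5)                 {0,1,2,3,4,5,6,7,8,9,10,11,12,13,14,15}
step 9: d <- (min(c, -1) + (c // -2)) {0,1,2,3,4,5,6,7,8,9,10,11,12,13,14,15}
step 10: c <- (c + 3)                 {0,1,2,3,4,5,6,7,8,9,10,11,12,13,14,15}
step 11: eval (c < 5)                 {0,1,2,3,4,5,6,7,8,9,10,11,12,13,14,15}
step 12: d <- 11                      {0,1,2,3,4,5,6,7,8,9,10,11,12,13,14,15}

Answer: 13 steps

d: 11,11,11,11,11,11,11,11,11,11,11,11,11,11,11,11
c: 6,6,6,6,6,6,6,6,6,6,6,6,6,6,6,6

steps = 13; useful = 208; efficiency = 208/208 = 1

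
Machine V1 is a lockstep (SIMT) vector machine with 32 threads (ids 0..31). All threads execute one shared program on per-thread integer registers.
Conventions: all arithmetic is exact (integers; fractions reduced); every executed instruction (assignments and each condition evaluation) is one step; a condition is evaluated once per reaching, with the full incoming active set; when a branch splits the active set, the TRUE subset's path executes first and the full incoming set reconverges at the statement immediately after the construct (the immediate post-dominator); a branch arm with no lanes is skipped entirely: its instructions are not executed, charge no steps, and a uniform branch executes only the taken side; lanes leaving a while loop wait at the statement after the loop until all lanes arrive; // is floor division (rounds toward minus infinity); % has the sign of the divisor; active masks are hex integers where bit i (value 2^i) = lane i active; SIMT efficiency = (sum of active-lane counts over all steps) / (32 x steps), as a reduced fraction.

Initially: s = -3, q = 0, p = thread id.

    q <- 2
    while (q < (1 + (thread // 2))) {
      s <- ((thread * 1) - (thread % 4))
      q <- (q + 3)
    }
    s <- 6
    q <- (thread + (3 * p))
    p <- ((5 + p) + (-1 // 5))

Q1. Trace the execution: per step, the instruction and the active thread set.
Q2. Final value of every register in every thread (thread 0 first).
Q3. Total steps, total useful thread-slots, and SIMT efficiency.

step 0: q <- 2                       0xffffffff
step 1: eval (q < (1 + (thread // 2))) 0xffffffff
step 2: s <- ((thread * 1) - (thread % 4)) 0xfffffff0
step 3: q <- (q + 3)                 0xfffffff0
step 4: eval (q < (1 + (thread // 2))) 0xfffffff0
step 5: s <- ((thread * 1) - (thread % 4)) 0xfffffc00
step 6: q <- (q + 3)                 0xfffffc00
step 7: eval (q < (1 + (thread // 2))) 0xfffffc00
step 8: s <- ((thread * 1) - (thread % 4)) 0xffff0000
step 9: q <- (q + 3)                 0xffff0000
step 10: eval (q < (1 + (thread // 2))) 0xffff0000
step 11: s <- ((thread * 1) - (thread % 4)) 0xffc00000
step 12: q <- (q + 3)                 0xffc00000
step 13: eval (q < (1 + (thread // 2))) 0xffc00000
step 14: s <- ((thread * 1) - (thread % 4)) 0xf0000000
step 15: q <- (q + 3)                 0xf0000000
step 16: eval (q < (1 + (thread // 2))) 0xf0000000
step 17: s <- 6                       0xffffffff
step 18: q <- (thread + (3 * p))      0xffffffff
step 19: p <- ((5 + p) + (-1 // 5))   0xffffffff

Answer: 20 steps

s: 6,6,6,6,6,6,6,6,6,6,6,6,6,6,6,6,6,6,6,6,6,6,6,6,6,6,6,6,6,6,6,6
q: 0,4,8,12,16,20,24,28,32,36,40,44,48,52,56,60,64,68,72,76,80,84,88,92,96,100,104,108,112,116,120,124
p: 4,5,6,7,8,9,10,11,12,13,14,15,16,17,18,19,20,21,22,23,24,25,26,27,28,29,30,31,32,33,34,35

steps = 20; useful = 400; efficiency = 400/640 = 5/8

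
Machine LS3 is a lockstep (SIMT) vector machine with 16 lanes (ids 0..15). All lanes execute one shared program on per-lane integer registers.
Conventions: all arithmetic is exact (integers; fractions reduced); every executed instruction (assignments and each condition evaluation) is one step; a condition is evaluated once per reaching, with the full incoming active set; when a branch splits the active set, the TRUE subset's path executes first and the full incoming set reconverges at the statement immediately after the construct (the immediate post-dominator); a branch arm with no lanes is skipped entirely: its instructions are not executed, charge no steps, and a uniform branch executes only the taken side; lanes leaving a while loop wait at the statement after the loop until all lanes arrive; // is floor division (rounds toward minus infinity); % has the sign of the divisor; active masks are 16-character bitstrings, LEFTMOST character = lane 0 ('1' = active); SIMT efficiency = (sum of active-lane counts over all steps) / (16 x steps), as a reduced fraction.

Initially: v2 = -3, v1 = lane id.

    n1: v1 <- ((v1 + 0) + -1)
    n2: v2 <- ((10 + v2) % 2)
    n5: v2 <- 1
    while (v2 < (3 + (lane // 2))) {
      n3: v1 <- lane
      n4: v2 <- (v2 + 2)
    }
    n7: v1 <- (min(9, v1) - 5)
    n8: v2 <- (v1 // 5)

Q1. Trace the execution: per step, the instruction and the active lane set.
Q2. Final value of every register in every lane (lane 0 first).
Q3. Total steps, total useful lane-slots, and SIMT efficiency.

step 0: v1 <- ((v1 + 0) + -1)        1111111111111111
step 1: v2 <- ((10 + v2) % 2)        1111111111111111
step 2: v2 <- 1                      1111111111111111
step 3: eval (v2 < (3 + (lane // 2))) 1111111111111111
step 4: v1 <- lane                   1111111111111111
step 5: v2 <- (v2 + 2)               1111111111111111
step 6: eval (v2 < (3 + (lane // 2))) 1111111111111111
step 7: v1 <- lane                   0011111111111111
step 8: v2 <- (v2 + 2)               0011111111111111
step 9: eval (v2 < (3 + (lane // 2))) 0011111111111111
step 10: v1 <- lane                   0000001111111111
step 11: v2 <- (v2 + 2)               0000001111111111
step 12: eval (v2 < (3 + (lane // 2))) 0000001111111111
step 13: v1 <- lane                   0000000000111111
step 14: v2 <- (v2 + 2)               0000000000111111
step 15: eval (v2 < (3 + (lane // 2))) 0000000000111111
step 16: v1 <- lane                   0000000000000011
step 17: v2 <- (v2 + 2)               0000000000000011
step 18: eval (v2 < (3 + (lane // 2))) 0000000000000011
step 19: v1 <- (min(9, v1) - 5)       1111111111111111
step 20: v2 <- (v1 // 5)              1111111111111111

Answer: 21 steps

v2: -1,-1,-1,-1,-1,0,0,0,0,0,0,0,0,0,0,0
v1: -5,-4,-3,-2,-1,0,1,2,3,4,4,4,4,4,4,4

steps = 21; useful = 240; efficiency = 240/336 = 5/7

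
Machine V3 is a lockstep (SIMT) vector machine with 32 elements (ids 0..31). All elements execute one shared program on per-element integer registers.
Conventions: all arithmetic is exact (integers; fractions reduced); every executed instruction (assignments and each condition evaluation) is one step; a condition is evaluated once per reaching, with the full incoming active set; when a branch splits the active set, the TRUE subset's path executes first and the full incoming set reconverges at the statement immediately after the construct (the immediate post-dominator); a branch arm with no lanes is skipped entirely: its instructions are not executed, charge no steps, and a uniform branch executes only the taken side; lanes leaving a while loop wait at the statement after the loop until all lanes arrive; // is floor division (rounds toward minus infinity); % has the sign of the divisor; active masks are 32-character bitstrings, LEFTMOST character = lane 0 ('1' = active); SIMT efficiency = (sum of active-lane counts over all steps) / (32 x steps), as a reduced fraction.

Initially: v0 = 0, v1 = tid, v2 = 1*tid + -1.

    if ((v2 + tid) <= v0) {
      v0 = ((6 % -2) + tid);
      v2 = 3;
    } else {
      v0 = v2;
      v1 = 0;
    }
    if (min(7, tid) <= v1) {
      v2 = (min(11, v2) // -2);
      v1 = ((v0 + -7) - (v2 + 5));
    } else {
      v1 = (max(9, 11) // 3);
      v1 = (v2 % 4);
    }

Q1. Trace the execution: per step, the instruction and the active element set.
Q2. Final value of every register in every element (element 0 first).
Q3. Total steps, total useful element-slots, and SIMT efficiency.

step 0: eval ((v2 + tid) <= v0)      11111111111111111111111111111111
step 1: v0 <- ((6 % -2) + tid)       10000000000000000000000000000000
step 2: v2 <- 3                      10000000000000000000000000000000
step 3: v0 <- v2                     01111111111111111111111111111111
step 4: v1 <- 0                      01111111111111111111111111111111
step 5: eval (min(7, tid) <= v1)     11111111111111111111111111111111
step 6: v2 <- (min(11, v2) // -2)    10000000000000000000000000000000
step 7: v1 <- ((v0 + -7) - (v2 + 5)) 10000000000000000000000000000000
step 8: v1 <- (max(9, 11) // 3)      01111111111111111111111111111111
step 9: v1 <- (v2 % 4)               01111111111111111111111111111111

Answer: 10 steps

v0: 0,0,1,2,3,4,5,6,7,8,9,10,11,12,13,14,15,16,17,18,19,20,21,22,23,24,25,26,27,28,29,30
v1: -10,0,1,2,3,0,1,2,3,0,1,2,3,0,1,2,3,0,1,2,3,0,1,2,3,0,1,2,3,0,1,2
v2: -2,0,1,2,3,4,5,6,7,8,9,10,11,12,13,14,15,16,17,18,19,20,21,22,23,24,25,26,27,28,29,30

steps = 10; useful = 192; efficiency = 192/320 = 3/5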